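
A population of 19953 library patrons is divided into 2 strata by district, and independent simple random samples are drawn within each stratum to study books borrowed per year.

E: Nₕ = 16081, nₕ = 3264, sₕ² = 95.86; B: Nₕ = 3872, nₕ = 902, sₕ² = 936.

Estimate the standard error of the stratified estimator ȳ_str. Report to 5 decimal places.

Var(ȳ_str) = Σₕ Wₕ²(1 − fₕ)sₕ²/nₕ with Wₕ = Nₕ/N, N = 19953.
E: Wₕ = 0.80594397; term = 0.80594397²·(1 − 0.20297245)·95.86/3264 = 0.015204436.
B: Wₕ = 0.19405603; term = 0.19405603²·(1 − 0.23295455)·936/902 = 0.029974.
Sum = 0.045178436.
SE = √(0.045178436) = 0.21255.

0.21255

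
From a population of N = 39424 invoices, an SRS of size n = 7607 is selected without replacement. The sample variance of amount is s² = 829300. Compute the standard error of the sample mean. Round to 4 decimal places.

9.3799

Under SRS without replacement, Var(ȳ) = (1 − f)·s²/n with f = n/N = 7607/39424 = 0.19295353.
Var(ȳ) = (1 − 0.19295353)·829300/7607 = 0.80704647·109.01801 = 87.9826.
SE(ȳ) = √(87.9826) = 9.3799.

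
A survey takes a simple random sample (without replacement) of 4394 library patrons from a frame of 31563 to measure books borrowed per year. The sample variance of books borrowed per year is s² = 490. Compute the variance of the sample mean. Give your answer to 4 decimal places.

Under SRS without replacement, Var(ȳ) = (1 − f)·s²/n with f = n/N = 4394/31563 = 0.13921364.
Var(ȳ) = (1 − 0.13921364)·490/4394 = 0.86078636·0.1115157 = 0.095991197.

0.0960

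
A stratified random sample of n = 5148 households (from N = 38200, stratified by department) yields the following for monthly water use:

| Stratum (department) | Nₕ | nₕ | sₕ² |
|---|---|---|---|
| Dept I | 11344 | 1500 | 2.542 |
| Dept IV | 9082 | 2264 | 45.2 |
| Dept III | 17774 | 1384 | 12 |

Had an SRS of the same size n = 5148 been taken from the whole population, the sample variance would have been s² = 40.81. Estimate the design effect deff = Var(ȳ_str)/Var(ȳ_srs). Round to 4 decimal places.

Var(ȳ_str) = Σ Wₕ²(1−fₕ)sₕ²/nₕ with Wₕ = Nₕ/38200:
  Dept I: (11344/38200)²·(1−1500/11344)·2.542/1500 = 1.2968668 × 10^-4
  Dept IV: (9082/38200)²·(1−2264/9082)·45.2/2264 = 8.4717627 × 10^-4
  Dept III: (17774/38200)²·(1−1384/17774)·12/1384 = 0.0017309422
  → Var(ȳ_str) = 0.0027078052.
Var(ȳ_srs) = (1 − 5148/38200)·40.81/5148 = 0.0068590258.
deff = 0.0027078052 / 0.0068590258 = 0.3948.

0.3948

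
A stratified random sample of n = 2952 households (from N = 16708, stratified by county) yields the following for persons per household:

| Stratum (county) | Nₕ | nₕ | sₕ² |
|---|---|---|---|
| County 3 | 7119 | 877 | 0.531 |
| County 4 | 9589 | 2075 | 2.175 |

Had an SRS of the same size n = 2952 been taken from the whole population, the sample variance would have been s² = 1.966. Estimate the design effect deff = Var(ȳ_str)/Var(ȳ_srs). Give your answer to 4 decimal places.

0.6692

Var(ȳ_str) = Σ Wₕ²(1−fₕ)sₕ²/nₕ with Wₕ = Nₕ/16708:
  County 3: (7119/16708)²·(1−877/7119)·0.531/877 = 9.6380406 × 10^-5
  County 4: (9589/16708)²·(1−2075/9589)·2.175/2075 = 2.7054327 × 10^-4
  → Var(ȳ_str) = 3.6692368 × 10^-4.
Var(ȳ_srs) = (1 − 2952/16708)·1.966/2952 = 5.4832098 × 10^-4.
deff = (3.6692368 × 10^-4) / (5.4832098 × 10^-4) = 0.6692.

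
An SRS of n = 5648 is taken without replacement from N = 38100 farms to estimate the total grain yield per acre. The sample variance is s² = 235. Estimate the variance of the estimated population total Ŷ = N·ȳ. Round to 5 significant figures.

Var(Ŷ) = N²·Var(ȳ) = N²·(1 − n/N)·s²/n.
f = 5648/38100 = 0.14824147; Var(ȳ) = 0.85175853·235/5648 = 0.03543967.
Var(Ŷ) = 38100² · 0.03543967 = 5.1444579 × 10^7.

5.1445 × 10^7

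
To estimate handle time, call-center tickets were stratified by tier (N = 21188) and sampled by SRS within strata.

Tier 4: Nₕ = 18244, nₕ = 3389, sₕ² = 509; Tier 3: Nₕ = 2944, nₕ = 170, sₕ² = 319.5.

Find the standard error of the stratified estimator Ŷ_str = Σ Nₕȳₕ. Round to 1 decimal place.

Var(Ŷ_str) = Σₕ Nₕ²(1 − fₕ)sₕ²/nₕ.
Tier 4: 18244²·(1 − 3389/18244)·509/3389 = 4.0704173 × 10^7.
Tier 3: 2944²·(1 − 170/2944)·319.5/170 = 1.5348509 × 10^7.
Sum = 5.6052682 × 10^7.
SE = √(5.6052682 × 10^7) = 7486.8.

7486.8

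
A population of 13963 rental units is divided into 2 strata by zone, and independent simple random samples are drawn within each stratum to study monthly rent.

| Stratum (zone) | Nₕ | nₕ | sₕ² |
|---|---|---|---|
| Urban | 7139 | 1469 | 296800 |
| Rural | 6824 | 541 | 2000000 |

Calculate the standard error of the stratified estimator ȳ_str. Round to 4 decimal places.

29.2392

Var(ȳ_str) = Σₕ Wₕ²(1 − fₕ)sₕ²/nₕ with Wₕ = Nₕ/N, N = 13963.
Urban: Wₕ = 0.51127981; term = 0.51127981²·(1 − 0.20577112)·296800/1469 = 41.947402.
Rural: Wₕ = 0.48872019; term = 0.48872019²·(1 − 0.07927902)·2000000/541 = 812.98275.
Sum = 854.93015.
SE = √(854.93015) = 29.2392.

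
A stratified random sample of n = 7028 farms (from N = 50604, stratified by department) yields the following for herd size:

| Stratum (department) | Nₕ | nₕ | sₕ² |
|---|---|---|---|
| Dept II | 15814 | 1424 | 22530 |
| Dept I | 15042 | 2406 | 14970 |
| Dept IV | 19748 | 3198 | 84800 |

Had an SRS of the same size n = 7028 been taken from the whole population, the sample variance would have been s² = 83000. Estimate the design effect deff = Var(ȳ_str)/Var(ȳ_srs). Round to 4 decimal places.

Var(ȳ_str) = Σ Wₕ²(1−fₕ)sₕ²/nₕ with Wₕ = Nₕ/50604:
  Dept II: (15814/50604)²·(1−1424/15814)·22530/1424 = 1.4059958
  Dept I: (15042/50604)²·(1−2406/15042)·14970/2406 = 0.46181888
  Dept IV: (19748/50604)²·(1−3198/19748)·84800/3198 = 3.3842997
  → Var(ȳ_str) = 5.2521144.
Var(ȳ_srs) = (1 − 7028/50604)·83000/7028 = 10.169717.
deff = 5.2521144 / 10.169717 = 0.5164.

0.5164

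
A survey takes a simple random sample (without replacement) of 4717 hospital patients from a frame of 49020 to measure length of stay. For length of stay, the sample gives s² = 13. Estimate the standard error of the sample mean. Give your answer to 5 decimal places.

0.04991

Under SRS without replacement, Var(ȳ) = (1 − f)·s²/n with f = n/N = 4717/49020 = 0.09622603.
Var(ȳ) = (1 − 0.09622603)·13/4717 = 0.90377397·0.002755989 = 0.0024907911.
SE(ȳ) = √(0.0024907911) = 0.04991.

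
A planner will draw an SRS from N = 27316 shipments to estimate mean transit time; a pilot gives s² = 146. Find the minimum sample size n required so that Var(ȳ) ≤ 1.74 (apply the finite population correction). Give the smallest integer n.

84

Without fpc, n₀ = s²/D = 146/1.74 = 83.9080.
With fpc, (1 − n/N)·s²/n ≤ D requires n ≥ n₀/(1 + n₀/N) = 83.9080/(1 + 83.9080/27316) = 83.6510.
Rounding up, n = 84.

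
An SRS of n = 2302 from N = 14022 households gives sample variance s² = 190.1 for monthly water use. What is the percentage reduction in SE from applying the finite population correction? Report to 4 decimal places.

8.5763

f = n/N = 2302/14022 = 0.16417059.
SE_no-fpc = √(s²/n) = 0.287368; SE_fpc = √((1−f)s²/n) = 0.26272247.
Ratio = √(1−f) = 0.91423706. Reduction = 100·(1 − 0.91423706) = 8.5763%.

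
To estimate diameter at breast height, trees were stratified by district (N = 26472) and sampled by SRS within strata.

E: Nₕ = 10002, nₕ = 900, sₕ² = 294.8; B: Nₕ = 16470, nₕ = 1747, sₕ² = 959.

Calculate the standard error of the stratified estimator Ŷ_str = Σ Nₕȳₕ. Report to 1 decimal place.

Var(Ŷ_str) = Σₕ Nₕ²(1 − fₕ)sₕ²/nₕ.
E: 10002²·(1 − 900/10002)·294.8/900 = 2.9820069 × 10^7.
B: 16470²·(1 − 1747/16470)·959/1747 = 1.3311151 × 10^8.
Sum = 1.6293158 × 10^8.
SE = √(1.6293158 × 10^8) = 12764.5.

12764.5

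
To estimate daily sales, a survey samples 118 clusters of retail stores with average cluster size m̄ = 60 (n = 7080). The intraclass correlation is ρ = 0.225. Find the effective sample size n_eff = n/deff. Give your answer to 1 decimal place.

496.0

deff = 1 + (60 − 1)·0.225 = 1 + 13.275 = 14.275.
n_eff = 7080 / 14.275 = 496.0.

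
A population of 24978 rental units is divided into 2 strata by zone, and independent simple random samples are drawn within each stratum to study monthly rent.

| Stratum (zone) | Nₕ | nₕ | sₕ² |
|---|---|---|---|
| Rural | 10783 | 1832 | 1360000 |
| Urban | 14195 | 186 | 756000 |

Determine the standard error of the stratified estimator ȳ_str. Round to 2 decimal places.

Var(ȳ_str) = Σₕ Wₕ²(1 − fₕ)sₕ²/nₕ with Wₕ = Nₕ/N, N = 24978.
Rural: Wₕ = 0.43169990; term = 0.43169990²·(1 − 0.16989706)·1360000/1832 = 114.84426.
Urban: Wₕ = 0.56830010; term = 0.56830010²·(1 − 0.01310321)·756000/186 = 1295.496.
Sum = 1410.3403.
SE = √(1410.3403) = 37.55.

37.55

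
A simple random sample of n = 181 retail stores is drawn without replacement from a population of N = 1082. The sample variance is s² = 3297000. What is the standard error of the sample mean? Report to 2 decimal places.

Under SRS without replacement, Var(ȳ) = (1 − f)·s²/n with f = n/N = 181/1082 = 0.16728281.
Var(ȳ) = (1 − 0.16728281)·3297000/181 = 0.83271719·18215.47 = 15168.335.
SE(ȳ) = √(15168.335) = 123.16.

123.16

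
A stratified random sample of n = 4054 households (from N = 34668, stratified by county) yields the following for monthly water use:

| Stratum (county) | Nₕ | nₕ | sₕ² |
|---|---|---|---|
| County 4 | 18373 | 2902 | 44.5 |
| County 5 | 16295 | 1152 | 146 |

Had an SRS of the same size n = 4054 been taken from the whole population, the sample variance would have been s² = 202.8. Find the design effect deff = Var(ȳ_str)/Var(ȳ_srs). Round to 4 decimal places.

Var(ȳ_str) = Σ Wₕ²(1−fₕ)sₕ²/nₕ with Wₕ = Nₕ/34668:
  County 4: (18373/34668)²·(1−2902/18373)·44.5/2902 = 0.003626632
  County 5: (16295/34668)²·(1−1152/16295)·146/1152 = 0.026020108
  → Var(ȳ_str) = 0.02964674.
Var(ȳ_srs) = (1 − 4054/34668)·202.8/4054 = 0.044174892.
deff = 0.02964674 / 0.044174892 = 0.6711.

0.6711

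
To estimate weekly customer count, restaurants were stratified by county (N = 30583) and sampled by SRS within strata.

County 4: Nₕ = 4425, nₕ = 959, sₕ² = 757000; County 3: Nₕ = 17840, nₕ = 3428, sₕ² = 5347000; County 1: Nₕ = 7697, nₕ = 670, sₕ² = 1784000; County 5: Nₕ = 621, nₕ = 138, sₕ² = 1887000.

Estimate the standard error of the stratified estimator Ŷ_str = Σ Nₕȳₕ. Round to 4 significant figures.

749200

Var(Ŷ_str) = Σₕ Nₕ²(1 − fₕ)sₕ²/nₕ.
County 4: 4425²·(1 − 959/4425)·757000/959 = 1.2106514 × 10^10.
County 3: 17840²·(1 − 3428/17840)·5347000/3428 = 4.0104072 × 10^11.
County 1: 7697²·(1 − 670/7697)·1784000/670 = 1.4401625 × 10^11.
County 5: 621²·(1 − 138/621)·1887000/138 = 4.1013945 × 10^9.
Sum = 5.6126488 × 10^11.
SE = √(5.6126488 × 10^11) = 749200.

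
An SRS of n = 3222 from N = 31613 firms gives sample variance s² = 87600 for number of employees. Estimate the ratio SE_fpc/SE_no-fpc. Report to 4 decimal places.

0.9477

f = n/N = 3222/31613 = 0.10192010.
SE_no-fpc = √(s²/n) = 5.2142192; SE_fpc = √((1−f)s²/n) = 4.9413632.
Ratio = √(1−f) = 0.94767078.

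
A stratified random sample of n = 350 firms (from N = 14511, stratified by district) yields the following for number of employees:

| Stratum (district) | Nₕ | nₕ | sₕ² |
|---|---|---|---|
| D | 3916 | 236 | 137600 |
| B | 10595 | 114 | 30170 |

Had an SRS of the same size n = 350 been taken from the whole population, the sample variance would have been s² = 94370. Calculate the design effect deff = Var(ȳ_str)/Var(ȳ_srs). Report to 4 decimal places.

0.6821

Var(ȳ_str) = Σ Wₕ²(1−fₕ)sₕ²/nₕ with Wₕ = Nₕ/14511:
  D: (3916/14511)²·(1−236/3916)·137600/236 = 39.902697
  B: (10595/14511)²·(1−114/10595)·30170/114 = 139.56594
  → Var(ȳ_str) = 179.46864.
Var(ȳ_srs) = (1 − 350/14511)·94370/350 = 263.12523.
deff = 179.46864 / 263.12523 = 0.6821.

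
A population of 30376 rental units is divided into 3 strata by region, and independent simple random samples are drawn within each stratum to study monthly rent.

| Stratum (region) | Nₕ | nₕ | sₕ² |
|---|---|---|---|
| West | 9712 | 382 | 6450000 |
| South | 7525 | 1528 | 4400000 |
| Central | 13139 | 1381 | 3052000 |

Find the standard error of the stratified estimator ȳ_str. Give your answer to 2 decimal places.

46.57

Var(ȳ_str) = Σₕ Wₕ²(1 − fₕ)sₕ²/nₕ with Wₕ = Nₕ/N, N = 30376.
West: Wₕ = 0.31972610; term = 0.31972610²·(1 − 0.03933278)·6450000/382 = 1658.1564.
South: Wₕ = 0.24772847; term = 0.24772847²·(1 − 0.20305648)·4400000/1528 = 140.83439.
Central: Wₕ = 0.43254543; term = 0.43254543²·(1 − 0.10510693)·3052000/1381 = 370.02021.
Sum = 2169.011.
SE = √(2169.011) = 46.57.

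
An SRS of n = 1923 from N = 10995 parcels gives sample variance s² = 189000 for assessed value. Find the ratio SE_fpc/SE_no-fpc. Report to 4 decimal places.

f = n/N = 1923/10995 = 0.17489768.
SE_no-fpc = √(s²/n) = 9.9138253; SE_fpc = √((1−f)s²/n) = 9.0052373.
Ratio = √(1−f) = 0.90835143.

0.9084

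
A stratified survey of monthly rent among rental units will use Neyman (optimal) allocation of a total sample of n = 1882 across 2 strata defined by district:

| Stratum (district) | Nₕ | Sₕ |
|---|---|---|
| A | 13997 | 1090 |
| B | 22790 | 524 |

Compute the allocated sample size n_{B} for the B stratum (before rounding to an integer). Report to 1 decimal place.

826.3

Neyman allocation: nₕ = n·NₕSₕ / Σⱼ NⱼSⱼ.
Σ NⱼSⱼ = 13997·1090 + 22790·524 = 2.719869 × 10^7.
n_{B} = 1882·22790·524 / (2.719869 × 10^7) = 826.3.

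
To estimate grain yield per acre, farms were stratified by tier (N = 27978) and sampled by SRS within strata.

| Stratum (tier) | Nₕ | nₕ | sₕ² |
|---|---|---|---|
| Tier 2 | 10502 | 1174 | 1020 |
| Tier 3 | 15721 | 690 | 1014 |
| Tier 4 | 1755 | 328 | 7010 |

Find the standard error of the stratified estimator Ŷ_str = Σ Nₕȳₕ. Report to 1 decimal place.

22043.1

Var(Ŷ_str) = Σₕ Nₕ²(1 − fₕ)sₕ²/nₕ.
Tier 2: 10502²·(1 − 1174/10502)·1020/1174 = 8.5112359 × 10^7.
Tier 3: 15721²·(1 − 690/15721)·1014/690 = 3.4726172 × 10^8.
Tier 4: 1755²·(1 − 328/1755)·7010/328 = 5.3523594 × 10^7.
Sum = 4.8589767 × 10^8.
SE = √(4.8589767 × 10^8) = 22043.1.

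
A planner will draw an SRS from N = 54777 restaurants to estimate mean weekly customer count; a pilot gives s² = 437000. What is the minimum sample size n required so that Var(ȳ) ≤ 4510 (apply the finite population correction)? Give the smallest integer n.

97

Without fpc, n₀ = s²/D = 437000/4510 = 96.8958.
With fpc, (1 − n/N)·s²/n ≤ D requires n ≥ n₀/(1 + n₀/N) = 96.8958/(1 + 96.8958/54777) = 96.7247.
Rounding up, n = 97.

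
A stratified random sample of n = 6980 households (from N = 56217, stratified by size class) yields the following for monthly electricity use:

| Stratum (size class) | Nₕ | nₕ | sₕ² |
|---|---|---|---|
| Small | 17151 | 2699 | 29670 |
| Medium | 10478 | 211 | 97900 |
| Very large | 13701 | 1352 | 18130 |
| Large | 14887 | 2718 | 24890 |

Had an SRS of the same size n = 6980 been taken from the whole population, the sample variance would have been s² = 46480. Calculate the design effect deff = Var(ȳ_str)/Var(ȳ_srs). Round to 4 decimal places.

3.0690

Var(ȳ_str) = Σ Wₕ²(1−fₕ)sₕ²/nₕ with Wₕ = Nₕ/56217:
  Small: (17151/56217)²·(1−2699/17151)·29670/2699 = 0.86217759
  Medium: (10478/56217)²·(1−211/10478)·97900/211 = 15.793808
  Very large: (13701/56217)²·(1−1352/13701)·18130/1352 = 0.71790973
  Large: (14887/56217)²·(1−2718/14887)·24890/2718 = 0.52493096
  → Var(ȳ_str) = 17.898826.
Var(ȳ_srs) = (1 − 6980/56217)·46480/6980 = 5.8322296.
deff = 17.898826 / 5.8322296 = 3.0690.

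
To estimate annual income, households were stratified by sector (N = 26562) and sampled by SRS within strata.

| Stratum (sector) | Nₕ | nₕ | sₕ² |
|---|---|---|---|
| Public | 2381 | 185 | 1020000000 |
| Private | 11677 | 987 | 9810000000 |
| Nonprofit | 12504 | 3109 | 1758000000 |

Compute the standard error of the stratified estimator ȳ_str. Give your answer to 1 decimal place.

1376.0

Var(ȳ_str) = Σₕ Wₕ²(1 − fₕ)sₕ²/nₕ with Wₕ = Nₕ/N, N = 26562.
Public: Wₕ = 0.08963933; term = 0.08963933²·(1 − 0.07769845)·1020000000/185 = 40860.025.
Private: Wₕ = 0.43961298; term = 0.43961298²·(1 − 0.08452513)·9810000000/987 = 1.7584875 × 10^6.
Nonprofit: Wₕ = 0.47074768; term = 0.47074768²·(1 − 0.24864044)·1758000000/3109 = 94150.44.
Sum = 1.893498 × 10^6.
SE = √(1.893498 × 10^6) = 1376.0.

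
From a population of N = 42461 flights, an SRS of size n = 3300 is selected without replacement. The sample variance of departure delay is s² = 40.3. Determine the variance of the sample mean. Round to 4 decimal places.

Under SRS without replacement, Var(ȳ) = (1 − f)·s²/n with f = n/N = 3300/42461 = 0.07771838.
Var(ȳ) = (1 − 0.07771838)·40.3/3300 = 0.92228162·0.012212121 = 0.011263015.

0.0113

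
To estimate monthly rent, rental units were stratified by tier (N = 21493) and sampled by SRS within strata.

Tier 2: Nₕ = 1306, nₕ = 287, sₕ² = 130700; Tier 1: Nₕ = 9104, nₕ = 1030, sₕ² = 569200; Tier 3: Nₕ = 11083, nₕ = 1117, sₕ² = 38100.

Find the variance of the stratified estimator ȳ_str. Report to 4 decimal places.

Var(ȳ_str) = Σₕ Wₕ²(1 − fₕ)sₕ²/nₕ with Wₕ = Nₕ/N, N = 21493.
Tier 2: Wₕ = 0.06076397; term = 0.06076397²·(1 − 0.21975498)·130700/287 = 1.3119491.
Tier 1: Wₕ = 0.42357977; term = 0.42357977²·(1 − 0.11313708)·569200/1030 = 87.933545.
Tier 3: Wₕ = 0.51565626; term = 0.51565626²·(1 − 0.10078499)·38100/1117 = 8.1556005.
Sum = 97.401095.

97.4011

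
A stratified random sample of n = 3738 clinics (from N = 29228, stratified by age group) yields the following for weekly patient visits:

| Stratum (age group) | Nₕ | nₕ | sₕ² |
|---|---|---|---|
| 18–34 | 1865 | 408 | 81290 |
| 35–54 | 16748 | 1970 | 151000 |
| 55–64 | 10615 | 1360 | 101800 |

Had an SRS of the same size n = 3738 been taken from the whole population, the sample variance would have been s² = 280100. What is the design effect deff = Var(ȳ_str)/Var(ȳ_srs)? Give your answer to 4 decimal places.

0.4812

Var(ȳ_str) = Σ Wₕ²(1−fₕ)sₕ²/nₕ with Wₕ = Nₕ/29228:
  18–34: (1865/29228)²·(1−408/1865)·81290/408 = 0.6337488
  35–54: (16748/29228)²·(1−1970/16748)·151000/1970 = 22.207064
  55–64: (10615/29228)²·(1−1360/10615)·101800/1360 = 8.6080958
  → Var(ȳ_str) = 31.448909.
Var(ȳ_srs) = (1 − 3738/29228)·280100/3738 = 65.349843.
deff = 31.448909 / 65.349843 = 0.4812.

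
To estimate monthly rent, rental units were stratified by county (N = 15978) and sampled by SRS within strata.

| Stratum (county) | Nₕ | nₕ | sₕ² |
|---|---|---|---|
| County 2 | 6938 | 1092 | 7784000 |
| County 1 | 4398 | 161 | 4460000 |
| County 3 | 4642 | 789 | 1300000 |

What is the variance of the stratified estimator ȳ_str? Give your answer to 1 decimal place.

3269.9

Var(ȳ_str) = Σₕ Wₕ²(1 − fₕ)sₕ²/nₕ with Wₕ = Nₕ/N, N = 15978.
County 2: Wₕ = 0.43422206; term = 0.43422206²·(1 − 0.15739406)·7784000/1092 = 1132.4746.
County 1: Wₕ = 0.27525347; term = 0.27525347²·(1 − 0.03660755)·4460000/161 = 2021.9846.
County 3: Wₕ = 0.29052447; term = 0.29052447²·(1 − 0.16996984)·1300000/789 = 115.43185.
Sum = 3269.8911.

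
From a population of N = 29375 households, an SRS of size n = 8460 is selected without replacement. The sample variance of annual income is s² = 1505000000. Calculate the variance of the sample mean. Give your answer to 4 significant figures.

Under SRS without replacement, Var(ȳ) = (1 − f)·s²/n with f = n/N = 8460/29375 = 0.28800000.
Var(ȳ) = (1 − 0.28800000)·1505000000/8460 = 0.71200000·177895.98 = 126661.94.

126700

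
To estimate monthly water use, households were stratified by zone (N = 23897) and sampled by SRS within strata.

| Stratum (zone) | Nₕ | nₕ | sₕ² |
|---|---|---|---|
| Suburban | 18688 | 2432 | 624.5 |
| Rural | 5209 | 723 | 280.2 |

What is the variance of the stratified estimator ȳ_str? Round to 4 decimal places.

Var(ȳ_str) = Σₕ Wₕ²(1 − fₕ)sₕ²/nₕ with Wₕ = Nₕ/N, N = 23897.
Suburban: Wₕ = 0.78202285; term = 0.78202285²·(1 − 0.13013699)·624.5/2432 = 0.13660249.
Rural: Wₕ = 0.21797715; term = 0.21797715²·(1 − 0.13879823)·280.2/723 = 0.015858302.
Sum = 0.15246079.

0.1525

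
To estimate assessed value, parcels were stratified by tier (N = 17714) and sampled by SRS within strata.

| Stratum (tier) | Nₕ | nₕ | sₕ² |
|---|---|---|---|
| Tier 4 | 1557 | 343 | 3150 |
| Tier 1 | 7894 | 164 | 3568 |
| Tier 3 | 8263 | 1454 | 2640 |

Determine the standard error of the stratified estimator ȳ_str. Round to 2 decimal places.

2.15

Var(ȳ_str) = Σₕ Wₕ²(1 − fₕ)sₕ²/nₕ with Wₕ = Nₕ/N, N = 17714.
Tier 4: Wₕ = 0.08789658; term = 0.08789658²·(1 − 0.22029544)·3150/343 = 0.055321055.
Tier 1: Wₕ = 0.44563622; term = 0.44563622²·(1 − 0.02077527)·3568/164 = 4.2308179.
Tier 3: Wₕ = 0.46646720; term = 0.46646720²·(1 − 0.17596515)·2640/1454 = 0.32555722.
Sum = 4.6116962.
SE = √(4.6116962) = 2.15.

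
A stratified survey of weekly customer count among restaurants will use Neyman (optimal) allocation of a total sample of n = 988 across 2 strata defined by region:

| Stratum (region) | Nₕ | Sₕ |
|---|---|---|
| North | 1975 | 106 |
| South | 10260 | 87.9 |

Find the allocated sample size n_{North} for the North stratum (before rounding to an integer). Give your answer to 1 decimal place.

186.1

Neyman allocation: nₕ = n·NₕSₕ / Σⱼ NⱼSⱼ.
Σ NⱼSⱼ = 1975·106 + 10260·87.9 = 1.111204 × 10^6.
n_{North} = 988·1975·106 / (1.111204 × 10^6) = 186.1.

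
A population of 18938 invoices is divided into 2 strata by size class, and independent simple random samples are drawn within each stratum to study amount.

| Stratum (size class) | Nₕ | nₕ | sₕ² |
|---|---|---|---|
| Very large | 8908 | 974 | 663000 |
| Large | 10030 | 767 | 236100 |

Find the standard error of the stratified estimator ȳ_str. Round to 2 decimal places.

14.62

Var(ȳ_str) = Σₕ Wₕ²(1 − fₕ)sₕ²/nₕ with Wₕ = Nₕ/N, N = 18938.
Very large: Wₕ = 0.47037702; term = 0.47037702²·(1 − 0.10933992)·663000/974 = 134.14014.
Large: Wₕ = 0.52962298; term = 0.52962298²·(1 − 0.07647059)·236100/767 = 79.741609.
Sum = 213.88175.
SE = √(213.88175) = 14.62.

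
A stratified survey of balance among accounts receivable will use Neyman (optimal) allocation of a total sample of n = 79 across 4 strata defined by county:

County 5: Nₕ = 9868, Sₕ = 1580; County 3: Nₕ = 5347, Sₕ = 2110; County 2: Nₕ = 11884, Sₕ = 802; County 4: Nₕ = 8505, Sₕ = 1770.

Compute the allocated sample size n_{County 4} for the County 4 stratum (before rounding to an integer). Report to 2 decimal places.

Neyman allocation: nₕ = n·NₕSₕ / Σⱼ NⱼSⱼ.
Σ NⱼSⱼ = 9868·1580 + 5347·2110 + 11884·802 + 8505·1770 = 5.1458428 × 10^7.
n_{County 4} = 79·8505·1770 / (5.1458428 × 10^7) = 23.11.

23.11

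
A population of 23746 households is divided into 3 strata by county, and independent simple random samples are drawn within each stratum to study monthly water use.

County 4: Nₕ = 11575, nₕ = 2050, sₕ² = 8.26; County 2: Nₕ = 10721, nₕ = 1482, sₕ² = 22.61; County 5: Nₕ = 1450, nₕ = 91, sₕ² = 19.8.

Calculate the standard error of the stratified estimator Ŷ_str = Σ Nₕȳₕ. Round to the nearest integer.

1544

Var(Ŷ_str) = Σₕ Nₕ²(1 − fₕ)sₕ²/nₕ.
County 4: 11575²·(1 − 2050/11575)·8.26/2050 = 444234.38.
County 2: 10721²·(1 − 1482/10721)·22.61/1482 = 1.5111676 × 10^6.
County 5: 1450²·(1 − 91/1450)·19.8/91 = 428757.03.
Sum = 2.384159 × 10^6.
SE = √(2.384159 × 10^6) = 1544.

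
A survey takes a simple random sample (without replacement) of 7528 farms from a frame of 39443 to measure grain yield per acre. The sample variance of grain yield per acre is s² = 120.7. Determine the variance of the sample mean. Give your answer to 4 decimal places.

0.0130

Under SRS without replacement, Var(ȳ) = (1 − f)·s²/n with f = n/N = 7528/39443 = 0.19085769.
Var(ȳ) = (1 − 0.19085769)·120.7/7528 = 0.80914231·0.016033475 = 0.012973363.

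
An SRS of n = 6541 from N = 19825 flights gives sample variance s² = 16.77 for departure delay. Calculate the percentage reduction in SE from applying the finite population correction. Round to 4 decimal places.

18.1426

f = n/N = 6541/19825 = 0.32993695.
SE_no-fpc = √(s²/n) = 0.050634259; SE_fpc = √((1−f)s²/n) = 0.041447877.
Ratio = √(1−f) = 0.81857379. Reduction = 100·(1 − 0.81857379) = 18.1426%.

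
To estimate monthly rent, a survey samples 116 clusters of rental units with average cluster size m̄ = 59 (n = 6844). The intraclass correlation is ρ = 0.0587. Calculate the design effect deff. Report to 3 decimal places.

deff = 1 + (59 − 1)·0.0587 = 1 + 3.4046 = 4.4046.

4.405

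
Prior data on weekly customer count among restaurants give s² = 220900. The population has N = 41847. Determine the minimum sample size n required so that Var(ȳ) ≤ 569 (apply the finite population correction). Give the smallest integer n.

Without fpc, n₀ = s²/D = 220900/569 = 388.2250.
With fpc, (1 − n/N)·s²/n ≤ D requires n ≥ n₀/(1 + n₀/N) = 388.2250/(1 + 388.2250/41847) = 384.6564.
Rounding up, n = 385.

385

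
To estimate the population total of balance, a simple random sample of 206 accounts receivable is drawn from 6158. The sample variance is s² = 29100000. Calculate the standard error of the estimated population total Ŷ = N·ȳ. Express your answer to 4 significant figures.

Var(Ŷ) = N²·Var(ȳ) = N²·(1 − n/N)·s²/n.
f = 206/6158 = 0.03345242; Var(ȳ) = 0.96654758·29100000/206 = 136536.58.
Var(Ŷ) = 6158² · 136536.58 = 5.1775987 × 10^12.
SE(Ŷ) = √(5.1775987 × 10^12) = 2.275 × 10^6.

2.275 × 10^6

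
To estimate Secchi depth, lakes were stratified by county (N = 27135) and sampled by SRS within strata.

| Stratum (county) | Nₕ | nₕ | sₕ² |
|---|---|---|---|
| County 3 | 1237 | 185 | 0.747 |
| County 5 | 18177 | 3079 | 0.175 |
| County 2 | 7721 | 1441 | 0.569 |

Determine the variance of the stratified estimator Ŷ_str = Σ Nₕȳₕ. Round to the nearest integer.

Var(Ŷ_str) = Σₕ Nₕ²(1 − fₕ)sₕ²/nₕ.
County 3: 1237²·(1 − 185/1237)·0.747/185 = 5254.5353.
County 5: 18177²·(1 − 3079/18177)·0.175/3079 = 15598.039.
County 2: 7721²·(1 − 1441/7721)·0.569/1441 = 19146.151.
Sum = 39998.725.

39999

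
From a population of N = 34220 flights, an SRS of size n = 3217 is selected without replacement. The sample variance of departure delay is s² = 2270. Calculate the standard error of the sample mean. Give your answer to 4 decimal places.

Under SRS without replacement, Var(ȳ) = (1 − f)·s²/n with f = n/N = 3217/34220 = 0.09400935.
Var(ȳ) = (1 − 0.09400935)·2270/3217 = 0.90599065·0.70562636 = 0.63929088.
SE(ȳ) = √(0.63929088) = 0.7996.

0.7996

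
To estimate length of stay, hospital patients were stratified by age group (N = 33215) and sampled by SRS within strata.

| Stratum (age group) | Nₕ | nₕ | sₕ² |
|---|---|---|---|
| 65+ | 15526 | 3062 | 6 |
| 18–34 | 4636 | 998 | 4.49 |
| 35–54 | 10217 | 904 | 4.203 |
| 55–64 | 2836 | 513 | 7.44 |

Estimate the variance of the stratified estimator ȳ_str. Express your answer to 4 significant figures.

9.001 × 10^-4

Var(ȳ_str) = Σₕ Wₕ²(1 − fₕ)sₕ²/nₕ with Wₕ = Nₕ/N, N = 33215.
65+: Wₕ = 0.46743941; term = 0.46743941²·(1 − 0.19721757)·6/3062 = 3.437119 × 10^-4.
18–34: Wₕ = 0.13957549; term = 0.13957549²·(1 − 0.21527179)·4.49/998 = 6.8778612 × 10^-5.
35–54: Wₕ = 0.30760199; term = 0.30760199²·(1 − 0.08847998)·4.203/904 = 4.0099175 × 10^-4.
55–64: Wₕ = 0.08538311; term = 0.08538311²·(1 − 0.18088858)·7.44/513 = 8.6604906 × 10^-5.
Sum = 9.0008717 × 10^-4.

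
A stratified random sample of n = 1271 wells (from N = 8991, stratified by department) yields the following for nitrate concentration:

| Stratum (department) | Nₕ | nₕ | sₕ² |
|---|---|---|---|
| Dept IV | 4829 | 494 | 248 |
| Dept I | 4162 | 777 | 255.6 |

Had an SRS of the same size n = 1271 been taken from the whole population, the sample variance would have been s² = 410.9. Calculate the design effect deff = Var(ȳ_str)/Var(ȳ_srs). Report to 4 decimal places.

Var(ȳ_str) = Σ Wₕ²(1−fₕ)sₕ²/nₕ with Wₕ = Nₕ/8991:
  Dept IV: (4829/8991)²·(1−494/4829)·248/494 = 0.1300035
  Dept I: (4162/8991)²·(1−777/4162)·255.6/777 = 0.057330349
  → Var(ȳ_str) = 0.18733385.
Var(ȳ_srs) = (1 − 1271/8991)·410.9/1271 = 0.27758749.
deff = 0.18733385 / 0.27758749 = 0.6749.

0.6749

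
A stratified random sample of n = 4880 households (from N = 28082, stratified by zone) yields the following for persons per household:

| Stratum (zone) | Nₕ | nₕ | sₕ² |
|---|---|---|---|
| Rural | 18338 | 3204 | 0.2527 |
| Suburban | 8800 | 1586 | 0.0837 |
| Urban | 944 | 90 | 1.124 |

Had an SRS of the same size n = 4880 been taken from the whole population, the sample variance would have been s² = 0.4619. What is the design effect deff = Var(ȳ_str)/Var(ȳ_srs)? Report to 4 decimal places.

Var(ȳ_str) = Σ Wₕ²(1−fₕ)sₕ²/nₕ with Wₕ = Nₕ/28082:
  Rural: (18338/28082)²·(1−3204/18338)·0.2527/3204 = 2.775635 × 10^-5
  Suburban: (8800/28082)²·(1−1586/8800)·0.0837/1586 = 4.2483962 × 10^-6
  Urban: (944/28082)²·(1−90/944)·1.124/90 = 1.2767257 × 10^-5
  → Var(ȳ_str) = 4.4772003 × 10^-5.
Var(ȳ_srs) = (1 − 4880/28082)·0.4619/4880 = 7.8203381 × 10^-5.
deff = (4.4772003 × 10^-5) / (7.8203381 × 10^-5) = 0.5725.

0.5725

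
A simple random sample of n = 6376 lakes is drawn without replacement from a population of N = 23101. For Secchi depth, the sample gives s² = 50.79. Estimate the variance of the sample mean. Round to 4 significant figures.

Under SRS without replacement, Var(ȳ) = (1 − f)·s²/n with f = n/N = 6376/23101 = 0.27600537.
Var(ȳ) = (1 − 0.27600537)·50.79/6376 = 0.72399463·0.0079658093 = 0.0057672032.

0.005767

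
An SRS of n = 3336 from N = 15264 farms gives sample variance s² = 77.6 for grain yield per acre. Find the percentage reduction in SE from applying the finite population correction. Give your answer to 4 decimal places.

f = n/N = 3336/15264 = 0.21855346.
SE_no-fpc = √(s²/n) = 0.15251685; SE_fpc = √((1−f)s²/n) = 0.13482408.
Ratio = √(1−f) = 0.88399465. Reduction = 100·(1 − 0.88399465) = 11.6005%.

11.6005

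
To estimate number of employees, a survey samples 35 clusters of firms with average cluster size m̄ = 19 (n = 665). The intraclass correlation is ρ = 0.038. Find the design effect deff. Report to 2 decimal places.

deff = 1 + (19 − 1)·0.038 = 1 + 0.684 = 1.684.

1.68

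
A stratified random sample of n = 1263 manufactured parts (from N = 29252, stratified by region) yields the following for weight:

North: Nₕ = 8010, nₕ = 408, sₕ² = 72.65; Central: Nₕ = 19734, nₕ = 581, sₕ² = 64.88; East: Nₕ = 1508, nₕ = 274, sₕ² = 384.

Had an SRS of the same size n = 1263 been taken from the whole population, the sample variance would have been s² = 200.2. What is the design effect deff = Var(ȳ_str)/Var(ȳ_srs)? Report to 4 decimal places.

Var(ȳ_str) = Σ Wₕ²(1−fₕ)sₕ²/nₕ with Wₕ = Nₕ/29252:
  North: (8010/29252)²·(1−408/8010)·72.65/408 = 0.012671403
  Central: (19734/29252)²·(1−581/19734)·64.88/581 = 0.049325956
  East: (1508/29252)²·(1−274/1508)·384/274 = 0.003047797
  → Var(ȳ_str) = 0.065045156.
Var(ȳ_srs) = (1 − 1263/29252)·200.2/1263 = 0.1516675.
deff = 0.065045156 / 0.1516675 = 0.4289.

0.4289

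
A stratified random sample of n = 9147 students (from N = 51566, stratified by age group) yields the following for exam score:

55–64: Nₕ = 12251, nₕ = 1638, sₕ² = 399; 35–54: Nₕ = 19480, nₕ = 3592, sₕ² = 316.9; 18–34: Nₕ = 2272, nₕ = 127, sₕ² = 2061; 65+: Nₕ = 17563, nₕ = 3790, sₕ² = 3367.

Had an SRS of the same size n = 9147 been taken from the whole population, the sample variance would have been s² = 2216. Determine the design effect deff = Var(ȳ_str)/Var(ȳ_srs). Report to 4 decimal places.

Var(ȳ_str) = Σ Wₕ²(1−fₕ)sₕ²/nₕ with Wₕ = Nₕ/51566:
  55–64: (12251/51566)²·(1−1638/12251)·399/1638 = 0.011910824
  35–54: (19480/51566)²·(1−3592/19480)·316.9/3592 = 0.010268741
  18–34: (2272/51566)²·(1−127/2272)·2061/127 = 0.029742879
  65+: (17563/51566)²·(1−3790/17563)·3367/3790 = 0.080817287
  → Var(ȳ_str) = 0.13273973.
Var(ȳ_srs) = (1 − 9147/51566)·2216/9147 = 0.19929117.
deff = 0.13273973 / 0.19929117 = 0.6661.

0.6661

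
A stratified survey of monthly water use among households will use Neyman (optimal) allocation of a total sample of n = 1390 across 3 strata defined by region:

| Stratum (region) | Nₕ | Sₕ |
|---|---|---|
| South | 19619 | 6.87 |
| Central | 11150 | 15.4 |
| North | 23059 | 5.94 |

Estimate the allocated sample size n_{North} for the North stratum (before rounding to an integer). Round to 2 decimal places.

Neyman allocation: nₕ = n·NₕSₕ / Σⱼ NⱼSⱼ.
Σ NⱼSⱼ = 19619·6.87 + 11150·15.4 + 23059·5.94 = 443462.99.
n_{North} = 1390·23059·5.94 / 443462.99 = 429.32.

429.32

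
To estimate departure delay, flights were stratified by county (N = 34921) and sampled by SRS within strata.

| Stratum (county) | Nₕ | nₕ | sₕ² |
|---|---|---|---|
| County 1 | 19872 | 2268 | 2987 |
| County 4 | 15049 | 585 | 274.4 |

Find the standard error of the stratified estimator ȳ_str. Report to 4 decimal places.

Var(ȳ_str) = Σₕ Wₕ²(1 − fₕ)sₕ²/nₕ with Wₕ = Nₕ/N, N = 34921.
County 1: Wₕ = 0.56905587; term = 0.56905587²·(1 − 0.11413043)·2987/2268 = 0.37780854.
County 4: Wₕ = 0.43094413; term = 0.43094413²·(1 − 0.03887301)·274.4/585 = 0.08372419.
Sum = 0.46153273.
SE = √(0.46153273) = 0.6794.

0.6794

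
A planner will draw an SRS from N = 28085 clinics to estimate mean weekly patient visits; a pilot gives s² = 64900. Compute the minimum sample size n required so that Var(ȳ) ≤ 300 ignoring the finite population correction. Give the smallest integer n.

217

Without fpc, n₀ = s²/D = 64900/300 = 216.3333.
Rounding up, n = 217.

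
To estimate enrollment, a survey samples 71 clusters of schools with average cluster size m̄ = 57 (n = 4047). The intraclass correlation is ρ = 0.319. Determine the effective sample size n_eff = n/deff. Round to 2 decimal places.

deff = 1 + (57 − 1)·0.319 = 1 + 17.864 = 18.864.
n_eff = 4047 / 18.864 = 214.54.

214.54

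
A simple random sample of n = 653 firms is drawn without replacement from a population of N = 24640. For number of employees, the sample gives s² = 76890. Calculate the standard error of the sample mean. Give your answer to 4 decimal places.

10.7065

Under SRS without replacement, Var(ȳ) = (1 − f)·s²/n with f = n/N = 653/24640 = 0.02650162.
Var(ȳ) = (1 − 0.02650162)·76890/653 = 0.97349838·117.74885 = 114.62832.
SE(ȳ) = √(114.62832) = 10.7065.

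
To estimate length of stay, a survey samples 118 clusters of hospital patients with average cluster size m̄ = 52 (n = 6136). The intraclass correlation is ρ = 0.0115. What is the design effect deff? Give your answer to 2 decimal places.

deff = 1 + (52 − 1)·0.0115 = 1 + 0.5865 = 1.5865.

1.59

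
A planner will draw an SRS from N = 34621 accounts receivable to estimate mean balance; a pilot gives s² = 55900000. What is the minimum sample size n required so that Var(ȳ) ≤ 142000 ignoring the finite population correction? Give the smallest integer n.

Without fpc, n₀ = s²/D = 55900000/142000 = 393.6620.
Rounding up, n = 394.

394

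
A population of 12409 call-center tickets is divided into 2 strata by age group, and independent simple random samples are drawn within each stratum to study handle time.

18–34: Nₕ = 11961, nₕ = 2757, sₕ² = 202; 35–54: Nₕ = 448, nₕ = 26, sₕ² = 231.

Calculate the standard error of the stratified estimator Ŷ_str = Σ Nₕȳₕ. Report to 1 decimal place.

Var(Ŷ_str) = Σₕ Nₕ²(1 − fₕ)sₕ²/nₕ.
18–34: 11961²·(1 − 2757/11961)·202/2757 = 8.066009 × 10^6.
35–54: 448²·(1 − 26/448)·231/26 = 1.6796898 × 10^6.
Sum = 9.7456988 × 10^6.
SE = √(9.7456988 × 10^6) = 3121.8.

3121.8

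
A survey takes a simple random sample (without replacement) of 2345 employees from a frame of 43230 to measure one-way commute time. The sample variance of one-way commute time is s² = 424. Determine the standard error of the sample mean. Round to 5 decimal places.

0.41352

Under SRS without replacement, Var(ȳ) = (1 − f)·s²/n with f = n/N = 2345/43230 = 0.05424474.
Var(ȳ) = (1 − 0.05424474)·424/2345 = 0.94575526·0.18081023 = 0.17100223.
SE(ȳ) = √(0.17100223) = 0.41352.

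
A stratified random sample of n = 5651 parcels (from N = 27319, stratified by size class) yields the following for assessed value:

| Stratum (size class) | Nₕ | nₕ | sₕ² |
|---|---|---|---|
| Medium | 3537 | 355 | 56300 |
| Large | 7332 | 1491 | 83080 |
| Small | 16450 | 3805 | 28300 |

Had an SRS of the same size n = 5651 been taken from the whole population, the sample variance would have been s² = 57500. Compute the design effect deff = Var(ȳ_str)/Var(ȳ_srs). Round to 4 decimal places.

Var(ȳ_str) = Σ Wₕ²(1−fₕ)sₕ²/nₕ with Wₕ = Nₕ/27319:
  Medium: (3537/27319)²·(1−355/3537)·56300/355 = 2.3915842
  Large: (7332/27319)²·(1−1491/7332)·83080/1491 = 3.1974143
  Small: (16450/27319)²·(1−3805/16450)·28300/3805 = 2.0729409
  → Var(ȳ_str) = 7.6619394.
Var(ȳ_srs) = (1 − 5651/27319)·57500/5651 = 8.070428.
deff = 7.6619394 / 8.070428 = 0.9494.

0.9494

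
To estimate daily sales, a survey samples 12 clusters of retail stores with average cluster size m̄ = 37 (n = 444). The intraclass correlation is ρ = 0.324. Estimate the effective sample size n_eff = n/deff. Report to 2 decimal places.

35.06

deff = 1 + (37 − 1)·0.324 = 1 + 11.664 = 12.664.
n_eff = 444 / 12.664 = 35.06.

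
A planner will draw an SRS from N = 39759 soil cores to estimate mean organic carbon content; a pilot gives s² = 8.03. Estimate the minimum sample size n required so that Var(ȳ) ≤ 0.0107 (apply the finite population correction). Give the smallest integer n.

737

Without fpc, n₀ = s²/D = 8.03/0.0107 = 750.4673.
With fpc, (1 − n/N)·s²/n ≤ D requires n ≥ n₀/(1 + n₀/N) = 750.4673/(1 + 750.4673/39759) = 736.5643.
Rounding up, n = 737.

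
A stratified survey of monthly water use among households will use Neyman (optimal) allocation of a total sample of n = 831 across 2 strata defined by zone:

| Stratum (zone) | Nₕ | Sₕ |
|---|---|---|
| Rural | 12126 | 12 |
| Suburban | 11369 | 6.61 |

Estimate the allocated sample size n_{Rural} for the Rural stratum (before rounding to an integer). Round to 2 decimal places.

Neyman allocation: nₕ = n·NₕSₕ / Σⱼ NⱼSⱼ.
Σ NⱼSⱼ = 12126·12 + 11369·6.61 = 220661.09.
n_{Rural} = 831·12126·12 / 220661.09 = 547.99.

547.99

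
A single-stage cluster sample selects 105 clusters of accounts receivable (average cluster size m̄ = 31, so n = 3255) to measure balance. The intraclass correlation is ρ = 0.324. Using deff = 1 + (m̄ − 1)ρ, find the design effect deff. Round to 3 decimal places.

deff = 1 + (31 − 1)·0.324 = 1 + 9.72 = 10.72.

10.720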